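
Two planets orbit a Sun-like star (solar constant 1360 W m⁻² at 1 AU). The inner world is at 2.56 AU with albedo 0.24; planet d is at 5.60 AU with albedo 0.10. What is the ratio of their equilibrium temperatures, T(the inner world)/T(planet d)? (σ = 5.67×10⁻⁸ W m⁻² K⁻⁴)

T₁/T₂ ≈ 1.418

T_eq = [S₀(1−A)/(4σd²)]^(1/4), so T ∝ (1−A)^(1/4) / √d.
T₁ = [1360×0.76/(4×5.67×10⁻⁸×2.56²)]^(1/4) = 162.39 K.
T₂ = [1360×0.90/(4×5.67×10⁻⁸×5.60²)]^(1/4) = 114.54 K.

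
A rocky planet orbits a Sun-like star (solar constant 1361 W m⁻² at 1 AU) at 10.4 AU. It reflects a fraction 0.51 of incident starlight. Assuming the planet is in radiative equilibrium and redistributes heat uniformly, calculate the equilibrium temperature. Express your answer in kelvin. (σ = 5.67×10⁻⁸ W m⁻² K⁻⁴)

Flux at 10.4 AU: S = 1361/10.4² = 12.6 W m⁻².
Energy balance: absorbed = emitted ⇒ πR²·S(1−A) = 4πR²·σT_eq⁴, so T_eq⁴ = S(1−A)/(4σ).
T_eq = [12.6 × 0.49 / (4 × 5.67×10⁻⁸)]^(1/4) = (2.72×10⁷)^(1/4) = 72.2 K.

T_eq ≈ 72.2 K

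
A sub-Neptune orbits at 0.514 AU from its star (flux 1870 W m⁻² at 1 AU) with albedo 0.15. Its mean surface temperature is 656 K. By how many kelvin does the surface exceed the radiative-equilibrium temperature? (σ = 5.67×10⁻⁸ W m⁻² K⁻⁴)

S = 1870/0.514² = 7078 W m⁻².
T_eq = [S(1−A)/(4σ)]^(1/4) = [7078×0.85/(4×5.67×10⁻⁸)]^(1/4) = 403.6 K.
ΔT = T_surf − T_eq = 656 − 403.6.

ΔT ≈ 252.4 K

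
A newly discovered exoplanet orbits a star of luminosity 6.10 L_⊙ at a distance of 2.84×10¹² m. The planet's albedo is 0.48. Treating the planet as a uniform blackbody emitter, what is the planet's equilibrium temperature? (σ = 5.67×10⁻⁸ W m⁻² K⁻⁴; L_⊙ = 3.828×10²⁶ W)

L = 6.10 × 3.828×10²⁶ = 2.34×10²⁷ W.
Flux: S = L/(4πd²) = 2.34×10²⁷/(4π×(2.84×10¹²)²) = 23.0 W m⁻².
Energy balance: absorbed = emitted ⇒ πR²·S(1−A) = 4πR²·σT_eq⁴, so T_eq⁴ = S(1−A)/(4σ).
T_eq = [23.0 × 0.52 / (4 × 5.67×10⁻⁸)]^(1/4) = (5.28×10⁷)^(1/4) = 85.3 K.

T_eq ≈ 85.3 K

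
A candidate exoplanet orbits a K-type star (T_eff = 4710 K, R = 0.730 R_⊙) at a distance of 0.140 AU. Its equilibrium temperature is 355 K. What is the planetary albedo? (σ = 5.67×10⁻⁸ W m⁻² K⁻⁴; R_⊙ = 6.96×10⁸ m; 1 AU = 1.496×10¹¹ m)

A ≈ 0.78

R_⋆ = 0.730 × 6.96×10⁸ = 5.08×10⁸ m.
d = 0.140 AU = 2.09×10¹⁰ m.
L = 4πR_⋆²σT_⋆⁴ = 4π(5.08×10⁸)² × 5.67×10⁻⁸ × (4710)⁴ = 9.05×10²⁵ W.
S = L/(4πd²) = 1.64×10⁴ W m⁻².
From T_eq⁴ = S(1−A)/(4σ): 1−A = 4σT_eq⁴/S.
1−A = 4 × 5.67×10⁻⁸ × (355)⁴ / 1.64×10⁴ = 0.219.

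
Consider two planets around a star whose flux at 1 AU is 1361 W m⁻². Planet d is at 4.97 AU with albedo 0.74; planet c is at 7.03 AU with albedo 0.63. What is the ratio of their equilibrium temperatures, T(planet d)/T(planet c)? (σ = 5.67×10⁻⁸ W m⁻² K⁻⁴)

T_eq = [S₀(1−A)/(4σd²)]^(1/4), so T ∝ (1−A)^(1/4) / √d.
T₁ = [1361×0.26/(4×5.67×10⁻⁸×4.97²)]^(1/4) = 89.15 K.
T₂ = [1361×0.37/(4×5.67×10⁻⁸×7.03²)]^(1/4) = 81.87 K.

T₁/T₂ ≈ 1.089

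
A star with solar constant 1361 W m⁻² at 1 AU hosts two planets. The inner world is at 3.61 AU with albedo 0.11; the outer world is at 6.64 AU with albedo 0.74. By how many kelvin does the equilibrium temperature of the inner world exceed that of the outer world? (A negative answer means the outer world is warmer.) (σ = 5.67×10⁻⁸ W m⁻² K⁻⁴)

ΔT ≈ 65.2 K

T_eq = [S₀(1−A)/(4σd²)]^(1/4), so T ∝ (1−A)^(1/4) / √d.
T₁ = [1361×0.89/(4×5.67×10⁻⁸×3.61²)]^(1/4) = 142.28 K.
T₂ = [1361×0.26/(4×5.67×10⁻⁸×6.64²)]^(1/4) = 77.13 K.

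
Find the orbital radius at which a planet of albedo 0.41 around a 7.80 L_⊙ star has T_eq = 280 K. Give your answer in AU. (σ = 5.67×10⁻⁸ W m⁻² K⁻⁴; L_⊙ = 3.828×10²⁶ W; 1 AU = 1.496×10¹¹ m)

d ≈ 2.12 AU

L = 7.80 × 3.828×10²⁶ = 2.99×10²⁷ W.
From T_eq⁴ = L(1−A)/(16πσd²): d = √[L(1−A)/(16πσT_eq⁴)].
d = √[2.99×10²⁷ × 0.59 / (16π × 5.67×10⁻⁸ × (280)⁴)] = 3.17×10¹¹ m = 2.12 AU.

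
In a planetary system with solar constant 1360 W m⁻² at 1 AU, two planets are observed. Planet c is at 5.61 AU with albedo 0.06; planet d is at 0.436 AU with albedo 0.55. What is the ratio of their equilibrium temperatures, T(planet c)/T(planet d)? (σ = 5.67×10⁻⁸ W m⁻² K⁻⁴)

T₁/T₂ ≈ 0.335

T_eq = [S₀(1−A)/(4σd²)]^(1/4), so T ∝ (1−A)^(1/4) / √d.
T₁ = [1360×0.94/(4×5.67×10⁻⁸×5.61²)]^(1/4) = 115.68 K.
T₂ = [1360×0.45/(4×5.67×10⁻⁸×0.436²)]^(1/4) = 345.17 K.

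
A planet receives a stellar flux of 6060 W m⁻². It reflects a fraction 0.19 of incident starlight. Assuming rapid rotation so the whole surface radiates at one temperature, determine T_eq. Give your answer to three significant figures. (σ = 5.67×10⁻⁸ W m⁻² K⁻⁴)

Energy balance: absorbed = emitted ⇒ πR²·S(1−A) = 4πR²·σT_eq⁴, so T_eq⁴ = S(1−A)/(4σ).
T_eq = [6060 × 0.81 / (4 × 5.67×10⁻⁸)]^(1/4) = (2.16×10¹⁰)^(1/4) = 384 K.

T_eq ≈ 384 K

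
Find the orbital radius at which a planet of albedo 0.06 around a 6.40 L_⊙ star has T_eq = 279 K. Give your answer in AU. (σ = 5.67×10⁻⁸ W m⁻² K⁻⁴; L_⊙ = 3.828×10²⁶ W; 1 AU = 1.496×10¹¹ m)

d ≈ 2.44 AU

L = 6.40 × 3.828×10²⁶ = 2.45×10²⁷ W.
From T_eq⁴ = L(1−A)/(16πσd²): d = √[L(1−A)/(16πσT_eq⁴)].
d = √[2.45×10²⁷ × 0.94 / (16π × 5.67×10⁻⁸ × (279)⁴)] = 3.65×10¹¹ m = 2.44 AU.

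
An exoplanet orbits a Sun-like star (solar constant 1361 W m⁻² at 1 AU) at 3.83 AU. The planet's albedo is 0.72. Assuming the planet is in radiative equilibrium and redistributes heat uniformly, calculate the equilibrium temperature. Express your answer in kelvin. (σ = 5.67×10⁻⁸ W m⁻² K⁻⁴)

Flux at 3.83 AU: S = 1361/3.83² = 92.8 W m⁻².
Energy balance: absorbed = emitted ⇒ πR²·S(1−A) = 4πR²·σT_eq⁴, so T_eq⁴ = S(1−A)/(4σ).
T_eq = [92.8 × 0.28 / (4 × 5.67×10⁻⁸)]^(1/4) = (1.15×10⁸)^(1/4) = 103 K.

T_eq ≈ 103 K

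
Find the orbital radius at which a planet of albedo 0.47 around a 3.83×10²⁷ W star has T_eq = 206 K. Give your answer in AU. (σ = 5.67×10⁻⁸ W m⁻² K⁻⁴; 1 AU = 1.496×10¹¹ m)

d ≈ 4.20 AU

From T_eq⁴ = L(1−A)/(16πσd²): d = √[L(1−A)/(16πσT_eq⁴)].
d = √[3.83×10²⁷ × 0.53 / (16π × 5.67×10⁻⁸ × (206)⁴)] = 6.29×10¹¹ m = 4.20 AU.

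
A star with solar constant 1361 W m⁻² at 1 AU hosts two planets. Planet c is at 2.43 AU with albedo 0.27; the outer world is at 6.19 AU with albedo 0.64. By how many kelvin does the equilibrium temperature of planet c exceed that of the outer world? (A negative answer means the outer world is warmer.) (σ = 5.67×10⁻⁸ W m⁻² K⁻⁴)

T_eq = [S₀(1−A)/(4σd²)]^(1/4), so T ∝ (1−A)^(1/4) / √d.
T₁ = [1361×0.73/(4×5.67×10⁻⁸×2.43²)]^(1/4) = 165.04 K.
T₂ = [1361×0.36/(4×5.67×10⁻⁸×6.19²)]^(1/4) = 86.65 K.

ΔT ≈ 78.4 K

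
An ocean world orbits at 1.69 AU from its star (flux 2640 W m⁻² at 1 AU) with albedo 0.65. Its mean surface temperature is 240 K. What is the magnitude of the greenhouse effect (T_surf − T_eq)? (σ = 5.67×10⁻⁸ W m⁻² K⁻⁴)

S = 2640/1.69² = 924.3 W m⁻².
T_eq = [S(1−A)/(4σ)]^(1/4) = [924.3×0.35/(4×5.67×10⁻⁸)]^(1/4) = 194.3 K.
ΔT = T_surf − T_eq = 240 − 194.3.

ΔT ≈ 45.7 K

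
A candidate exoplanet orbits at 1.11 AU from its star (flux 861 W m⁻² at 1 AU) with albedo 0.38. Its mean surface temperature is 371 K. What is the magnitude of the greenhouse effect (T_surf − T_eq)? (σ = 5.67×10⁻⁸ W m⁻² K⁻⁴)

ΔT ≈ 161.9 K

S = 861/1.11² = 698.8 W m⁻².
T_eq = [S(1−A)/(4σ)]^(1/4) = [698.8×0.62/(4×5.67×10⁻⁸)]^(1/4) = 209.1 K.
ΔT = T_surf − T_eq = 371 − 209.1.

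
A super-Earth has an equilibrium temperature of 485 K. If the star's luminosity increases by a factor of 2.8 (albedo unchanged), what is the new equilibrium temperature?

T_eq ≈ 627 K

T_eq ∝ L^(1/4) · d^(−1/2).
T′ = 485 × 2.8^(1/4) = 627 K.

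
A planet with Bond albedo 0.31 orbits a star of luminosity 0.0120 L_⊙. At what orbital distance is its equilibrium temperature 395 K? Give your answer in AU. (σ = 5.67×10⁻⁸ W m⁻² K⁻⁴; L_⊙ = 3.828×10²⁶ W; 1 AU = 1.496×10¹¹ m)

d ≈ 0.0452 AU

L = 0.0120 × 3.828×10²⁶ = 4.59×10²⁴ W.
From T_eq⁴ = L(1−A)/(16πσd²): d = √[L(1−A)/(16πσT_eq⁴)].
d = √[4.59×10²⁴ × 0.69 / (16π × 5.67×10⁻⁸ × (395)⁴)] = 6.76×10⁹ m = 0.0452 AU.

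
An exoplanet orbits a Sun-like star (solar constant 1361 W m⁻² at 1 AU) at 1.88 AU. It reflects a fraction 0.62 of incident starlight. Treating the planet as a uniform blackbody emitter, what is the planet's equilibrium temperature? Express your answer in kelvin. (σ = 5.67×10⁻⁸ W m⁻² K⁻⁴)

T_eq ≈ 159 K

Flux at 1.88 AU: S = 1361/1.88² = 385 W m⁻².
Energy balance: absorbed = emitted ⇒ πR²·S(1−A) = 4πR²·σT_eq⁴, so T_eq⁴ = S(1−A)/(4σ).
T_eq = [385 × 0.38 / (4 × 5.67×10⁻⁸)]^(1/4) = (6.45×10⁸)^(1/4) = 159 K.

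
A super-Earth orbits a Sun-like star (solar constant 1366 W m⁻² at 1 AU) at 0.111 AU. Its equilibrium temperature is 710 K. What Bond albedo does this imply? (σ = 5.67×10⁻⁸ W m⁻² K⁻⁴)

A ≈ 0.48

Flux at 0.111 AU: S = 1366/0.111² = 1.11×10⁵ W m⁻².
From T_eq⁴ = S(1−A)/(4σ): 1−A = 4σT_eq⁴/S.
1−A = 4 × 5.67×10⁻⁸ × (710)⁴ / 1.11×10⁵ = 0.520.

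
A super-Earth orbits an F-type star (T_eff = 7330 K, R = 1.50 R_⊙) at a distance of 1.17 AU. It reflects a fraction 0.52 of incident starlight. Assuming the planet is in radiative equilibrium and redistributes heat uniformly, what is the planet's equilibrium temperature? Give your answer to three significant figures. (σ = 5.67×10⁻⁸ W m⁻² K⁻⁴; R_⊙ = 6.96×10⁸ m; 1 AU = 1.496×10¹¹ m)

R_⋆ = 1.50 × 6.96×10⁸ = 1.04×10⁹ m.
d = 1.17 AU = 1.75×10¹¹ m.
L = 4πR_⋆²σT_⋆⁴ = 4π(1.04×10⁹)² × 5.67×10⁻⁸ × (7330)⁴ = 2.24×10²⁷ W.
S = L/(4πd²) = 5820 W m⁻².
Energy balance: absorbed = emitted ⇒ πR²·S(1−A) = 4πR²·σT_eq⁴, so T_eq⁴ = S(1−A)/(4σ).
T_eq = [5820 × 0.48 / (4 × 5.67×10⁻⁸)]^(1/4) = (1.23×10¹⁰)^(1/4) = 333 K.

T_eq ≈ 333 K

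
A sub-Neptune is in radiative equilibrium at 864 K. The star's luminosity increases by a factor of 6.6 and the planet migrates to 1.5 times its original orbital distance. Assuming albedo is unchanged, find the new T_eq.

T_eq ≈ 1130 K

T_eq ∝ L^(1/4) · d^(−1/2).
T′ = 864 × 6.6^(1/4) / 1.5^(1/2) = 1130 K.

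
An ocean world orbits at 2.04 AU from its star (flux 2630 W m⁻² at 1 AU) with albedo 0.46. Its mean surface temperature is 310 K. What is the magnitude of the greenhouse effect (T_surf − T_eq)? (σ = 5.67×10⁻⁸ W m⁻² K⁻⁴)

ΔT ≈ 113.0 K

S = 2630/2.04² = 632.0 W m⁻².
T_eq = [S(1−A)/(4σ)]^(1/4) = [632.0×0.54/(4×5.67×10⁻⁸)]^(1/4) = 197.0 K.
ΔT = T_surf − T_eq = 310 − 197.0.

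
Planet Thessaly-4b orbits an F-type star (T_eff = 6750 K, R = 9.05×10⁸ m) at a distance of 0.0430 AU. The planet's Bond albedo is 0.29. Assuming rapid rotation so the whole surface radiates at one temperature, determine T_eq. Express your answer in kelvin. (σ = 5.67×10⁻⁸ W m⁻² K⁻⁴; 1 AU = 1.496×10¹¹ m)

T_eq ≈ 1640 K

d = 0.0430 AU = 6.43×10⁹ m.
L = 4πR_⋆²σT_⋆⁴ = 4π(9.05×10⁸)² × 5.67×10⁻⁸ × (6750)⁴ = 1.21×10²⁷ W.
S = L/(4πd²) = 2.33×10⁶ W m⁻².
Energy balance: absorbed = emitted ⇒ πR²·S(1−A) = 4πR²·σT_eq⁴, so T_eq⁴ = S(1−A)/(4σ).
T_eq = [2.33×10⁶ × 0.71 / (4 × 5.67×10⁻⁸)]^(1/4) = (7.29×10¹²)^(1/4) = 1640 K.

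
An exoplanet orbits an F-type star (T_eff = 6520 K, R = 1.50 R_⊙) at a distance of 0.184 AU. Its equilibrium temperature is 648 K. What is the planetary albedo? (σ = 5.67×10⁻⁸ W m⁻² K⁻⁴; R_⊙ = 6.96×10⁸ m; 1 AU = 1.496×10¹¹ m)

R_⋆ = 1.50 × 6.96×10⁸ = 1.04×10⁹ m.
d = 0.184 AU = 2.75×10¹⁰ m.
L = 4πR_⋆²σT_⋆⁴ = 4π(1.04×10⁹)² × 5.67×10⁻⁸ × (6520)⁴ = 1.40×10²⁷ W.
S = L/(4πd²) = 1.47×10⁵ W m⁻².
From T_eq⁴ = S(1−A)/(4σ): 1−A = 4σT_eq⁴/S.
1−A = 4 × 5.67×10⁻⁸ × (648)⁴ / 1.47×10⁵ = 0.271.

A ≈ 0.73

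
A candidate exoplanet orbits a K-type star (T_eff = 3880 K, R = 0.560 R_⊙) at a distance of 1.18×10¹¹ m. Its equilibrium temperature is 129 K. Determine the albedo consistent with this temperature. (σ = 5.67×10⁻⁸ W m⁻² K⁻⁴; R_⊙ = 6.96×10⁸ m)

A ≈ 0.55

R_⋆ = 0.560 × 6.96×10⁸ = 3.90×10⁸ m.
L = 4πR_⋆²σT_⋆⁴ = 4π(3.90×10⁸)² × 5.67×10⁻⁸ × (3880)⁴ = 2.45×10²⁵ W.
S = L/(4πd²) = 140 W m⁻².
From T_eq⁴ = S(1−A)/(4σ): 1−A = 4σT_eq⁴/S.
1−A = 4 × 5.67×10⁻⁸ × (129)⁴ / 140 = 0.448.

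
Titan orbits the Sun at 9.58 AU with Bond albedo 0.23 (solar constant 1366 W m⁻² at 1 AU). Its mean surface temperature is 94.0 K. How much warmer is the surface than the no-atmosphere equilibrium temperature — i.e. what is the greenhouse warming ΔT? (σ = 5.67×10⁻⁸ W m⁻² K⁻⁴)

ΔT ≈ 9.7 K

S = 1366/9.58² = 14.88 W m⁻².
T_eq = [S(1−A)/(4σ)]^(1/4) = [14.88×0.77/(4×5.67×10⁻⁸)]^(1/4) = 84.3 K.
ΔT = T_surf − T_eq = 94 − 84.3.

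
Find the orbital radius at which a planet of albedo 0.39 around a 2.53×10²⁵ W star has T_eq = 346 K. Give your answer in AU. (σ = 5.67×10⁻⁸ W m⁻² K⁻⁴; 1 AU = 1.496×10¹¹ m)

d ≈ 0.130 AU

From T_eq⁴ = L(1−A)/(16πσd²): d = √[L(1−A)/(16πσT_eq⁴)].
d = √[2.53×10²⁵ × 0.61 / (16π × 5.67×10⁻⁸ × (346)⁴)] = 1.94×10¹⁰ m = 0.130 AU.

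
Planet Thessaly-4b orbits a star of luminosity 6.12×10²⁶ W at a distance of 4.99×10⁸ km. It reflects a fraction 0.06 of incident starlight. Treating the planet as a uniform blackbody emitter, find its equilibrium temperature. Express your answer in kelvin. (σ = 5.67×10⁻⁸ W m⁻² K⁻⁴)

T_eq ≈ 169 K

d = 4.99×10⁸ km = 4.99×10¹¹ m.
Flux: S = L/(4πd²) = 6.12×10²⁶/(4π×(4.99×10¹¹)²) = 196 W m⁻².
Energy balance: absorbed = emitted ⇒ πR²·S(1−A) = 4πR²·σT_eq⁴, so T_eq⁴ = S(1−A)/(4σ).
T_eq = [196 × 0.94 / (4 × 5.67×10⁻⁸)]^(1/4) = (8.11×10⁸)^(1/4) = 169 K.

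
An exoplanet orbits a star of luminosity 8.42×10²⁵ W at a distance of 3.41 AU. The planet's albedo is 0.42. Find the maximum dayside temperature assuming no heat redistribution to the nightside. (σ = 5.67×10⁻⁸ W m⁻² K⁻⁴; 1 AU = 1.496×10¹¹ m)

d = 3.41 AU = 5.10×10¹¹ m.
Flux: S = L/(4πd²) = 8.42×10²⁵/(4π×(5.10×10¹¹)²) = 25.7 W m⁻².
With no redistribution each surface element balances locally: S(1−A) = σT⁴.
T = [25.7 × 0.58 / 5.67×10⁻⁸]^(1/4) = (2.63×10⁸)^(1/4) = 127 K.

T_ss ≈ 127 K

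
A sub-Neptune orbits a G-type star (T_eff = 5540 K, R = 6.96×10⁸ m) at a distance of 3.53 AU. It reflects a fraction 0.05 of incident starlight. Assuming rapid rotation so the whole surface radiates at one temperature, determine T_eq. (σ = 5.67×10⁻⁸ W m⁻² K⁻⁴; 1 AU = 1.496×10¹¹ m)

d = 3.53 AU = 5.28×10¹¹ m.
L = 4πR_⋆²σT_⋆⁴ = 4π(6.96×10⁸)² × 5.67×10⁻⁸ × (5540)⁴ = 3.25×10²⁶ W.
S = L/(4πd²) = 92.8 W m⁻².
Energy balance: absorbed = emitted ⇒ πR²·S(1−A) = 4πR²·σT_eq⁴, so T_eq⁴ = S(1−A)/(4σ).
T_eq = [92.8 × 0.95 / (4 × 5.67×10⁻⁸)]^(1/4) = (3.89×10⁸)^(1/4) = 140 K.

T_eq ≈ 140 K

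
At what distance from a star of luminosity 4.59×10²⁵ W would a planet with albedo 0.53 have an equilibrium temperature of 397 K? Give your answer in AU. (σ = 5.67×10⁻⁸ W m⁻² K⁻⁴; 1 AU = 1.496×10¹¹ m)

From T_eq⁴ = L(1−A)/(16πσd²): d = √[L(1−A)/(16πσT_eq⁴)].
d = √[4.59×10²⁵ × 0.47 / (16π × 5.67×10⁻⁸ × (397)⁴)] = 1.75×10¹⁰ m = 0.117 AU.

d ≈ 0.117 AU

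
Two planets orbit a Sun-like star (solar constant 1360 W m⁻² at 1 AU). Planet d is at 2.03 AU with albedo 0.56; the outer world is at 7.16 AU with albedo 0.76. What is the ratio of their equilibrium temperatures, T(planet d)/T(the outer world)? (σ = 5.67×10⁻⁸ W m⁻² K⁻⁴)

T₁/T₂ ≈ 2.185

T_eq = [S₀(1−A)/(4σd²)]^(1/4), so T ∝ (1−A)^(1/4) / √d.
T₁ = [1360×0.44/(4×5.67×10⁻⁸×2.03²)]^(1/4) = 159.07 K.
T₂ = [1360×0.24/(4×5.67×10⁻⁸×7.16²)]^(1/4) = 72.79 K.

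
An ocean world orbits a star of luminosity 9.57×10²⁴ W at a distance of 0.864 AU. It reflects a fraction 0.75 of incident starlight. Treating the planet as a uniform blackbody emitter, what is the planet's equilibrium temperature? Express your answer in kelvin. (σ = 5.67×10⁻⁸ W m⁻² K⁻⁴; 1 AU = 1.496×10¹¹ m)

d = 0.864 AU = 1.29×10¹¹ m.
Flux: S = L/(4πd²) = 9.57×10²⁴/(4π×(1.29×10¹¹)²) = 45.6 W m⁻².
Energy balance: absorbed = emitted ⇒ πR²·S(1−A) = 4πR²·σT_eq⁴, so T_eq⁴ = S(1−A)/(4σ).
T_eq = [45.6 × 0.25 / (4 × 5.67×10⁻⁸)]^(1/4) = (5.02×10⁷)^(1/4) = 84.2 K.

T_eq ≈ 84.2 K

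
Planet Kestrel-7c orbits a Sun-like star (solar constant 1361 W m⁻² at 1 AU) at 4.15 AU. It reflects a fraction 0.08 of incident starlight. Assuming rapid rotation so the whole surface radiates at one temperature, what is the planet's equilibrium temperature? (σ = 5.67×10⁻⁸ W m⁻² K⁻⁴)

Flux at 4.15 AU: S = 1361/4.15² = 79.0 W m⁻².
Energy balance: absorbed = emitted ⇒ πR²·S(1−A) = 4πR²·σT_eq⁴, so T_eq⁴ = S(1−A)/(4σ).
T_eq = [79.0 × 0.92 / (4 × 5.67×10⁻⁸)]^(1/4) = (3.21×10⁸)^(1/4) = 134 K.

T_eq ≈ 134 K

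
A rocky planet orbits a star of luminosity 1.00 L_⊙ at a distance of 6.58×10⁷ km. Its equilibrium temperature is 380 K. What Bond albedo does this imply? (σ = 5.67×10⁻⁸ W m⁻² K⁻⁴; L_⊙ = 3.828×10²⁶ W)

d = 6.58×10⁷ km = 6.58×10¹⁰ m.
L = 1.00 × 3.828×10²⁶ = 3.83×10²⁶ W.
Flux: S = L/(4πd²) = 3.83×10²⁶/(4π×(6.58×10¹⁰)²) = 7040 W m⁻².
From T_eq⁴ = S(1−A)/(4σ): 1−A = 4σT_eq⁴/S.
1−A = 4 × 5.67×10⁻⁸ × (380)⁴ / 7040 = 0.672.

A ≈ 0.33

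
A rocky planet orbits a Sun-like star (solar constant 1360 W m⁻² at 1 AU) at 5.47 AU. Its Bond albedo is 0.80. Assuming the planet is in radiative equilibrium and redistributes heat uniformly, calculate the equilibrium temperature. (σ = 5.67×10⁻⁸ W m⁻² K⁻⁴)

T_eq ≈ 79.6 K

Flux at 5.47 AU: S = 1360/5.47² = 45.5 W m⁻².
Energy balance: absorbed = emitted ⇒ πR²·S(1−A) = 4πR²·σT_eq⁴, so T_eq⁴ = S(1−A)/(4σ).
T_eq = [45.5 × 0.20 / (4 × 5.67×10⁻⁸)]^(1/4) = (4.01×10⁷)^(1/4) = 79.6 K.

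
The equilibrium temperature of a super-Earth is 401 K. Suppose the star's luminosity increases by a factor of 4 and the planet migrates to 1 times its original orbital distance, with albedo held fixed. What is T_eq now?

T_eq ≈ 567 K

T_eq ∝ L^(1/4) · d^(−1/2).
T′ = 401 × 4^(1/4) / 1^(1/2) = 567 K.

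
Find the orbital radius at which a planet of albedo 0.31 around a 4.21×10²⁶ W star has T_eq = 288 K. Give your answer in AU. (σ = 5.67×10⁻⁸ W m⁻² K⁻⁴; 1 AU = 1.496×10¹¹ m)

From T_eq⁴ = L(1−A)/(16πσd²): d = √[L(1−A)/(16πσT_eq⁴)].
d = √[4.21×10²⁶ × 0.69 / (16π × 5.67×10⁻⁸ × (288)⁴)] = 1.22×10¹¹ m = 0.814 AU.

d ≈ 0.814 AU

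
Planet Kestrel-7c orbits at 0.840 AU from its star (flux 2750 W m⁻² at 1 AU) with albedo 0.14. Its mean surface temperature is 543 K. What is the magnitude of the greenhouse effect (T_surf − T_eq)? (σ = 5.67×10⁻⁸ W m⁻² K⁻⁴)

ΔT ≈ 194.3 K

S = 2750/0.840² = 3897 W m⁻².
T_eq = [S(1−A)/(4σ)]^(1/4) = [3897×0.86/(4×5.67×10⁻⁸)]^(1/4) = 348.7 K.
ΔT = T_surf − T_eq = 543 − 348.7.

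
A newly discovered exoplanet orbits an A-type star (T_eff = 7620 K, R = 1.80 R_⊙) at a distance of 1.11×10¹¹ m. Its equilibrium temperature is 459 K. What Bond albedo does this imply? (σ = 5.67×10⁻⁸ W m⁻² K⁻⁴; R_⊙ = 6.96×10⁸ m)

R_⋆ = 1.80 × 6.96×10⁸ = 1.25×10⁹ m.
L = 4πR_⋆²σT_⋆⁴ = 4π(1.25×10⁹)² × 5.67×10⁻⁸ × (7620)⁴ = 3.77×10²⁷ W.
S = L/(4πd²) = 2.44×10⁴ W m⁻².
From T_eq⁴ = S(1−A)/(4σ): 1−A = 4σT_eq⁴/S.
1−A = 4 × 5.67×10⁻⁸ × (459)⁴ / 2.44×10⁴ = 0.413.

A ≈ 0.59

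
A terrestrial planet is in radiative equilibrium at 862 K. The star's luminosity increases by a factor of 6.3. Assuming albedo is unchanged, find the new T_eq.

T_eq ∝ L^(1/4) · d^(−1/2).
T′ = 862 × 6.3^(1/4) = 1370 K.

T_eq ≈ 1370 K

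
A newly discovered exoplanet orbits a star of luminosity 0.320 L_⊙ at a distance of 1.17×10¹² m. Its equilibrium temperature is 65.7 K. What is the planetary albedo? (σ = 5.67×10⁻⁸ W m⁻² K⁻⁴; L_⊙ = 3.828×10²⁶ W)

A ≈ 0.41

L = 0.320 × 3.828×10²⁶ = 1.22×10²⁶ W.
Flux: S = L/(4πd²) = 1.22×10²⁶/(4π×(1.17×10¹²)²) = 7.12 W m⁻².
From T_eq⁴ = S(1−A)/(4σ): 1−A = 4σT_eq⁴/S.
1−A = 4 × 5.67×10⁻⁸ × (65.7)⁴ / 7.12 = 0.593.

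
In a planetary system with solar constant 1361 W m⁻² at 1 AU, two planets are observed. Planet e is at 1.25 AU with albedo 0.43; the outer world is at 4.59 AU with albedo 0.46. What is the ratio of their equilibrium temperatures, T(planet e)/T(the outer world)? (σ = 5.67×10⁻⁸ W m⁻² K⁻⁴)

T_eq = [S₀(1−A)/(4σd²)]^(1/4), so T ∝ (1−A)^(1/4) / √d.
T₁ = [1361×0.57/(4×5.67×10⁻⁸×1.25²)]^(1/4) = 216.31 K.
T₂ = [1361×0.54/(4×5.67×10⁻⁸×4.59²)]^(1/4) = 111.36 K.

T₁/T₂ ≈ 1.942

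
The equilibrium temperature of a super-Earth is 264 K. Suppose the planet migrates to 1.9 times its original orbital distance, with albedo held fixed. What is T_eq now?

T_eq ≈ 192 K

T_eq ∝ L^(1/4) · d^(−1/2).
T′ = 264 / 1.9^(1/2) = 192 K.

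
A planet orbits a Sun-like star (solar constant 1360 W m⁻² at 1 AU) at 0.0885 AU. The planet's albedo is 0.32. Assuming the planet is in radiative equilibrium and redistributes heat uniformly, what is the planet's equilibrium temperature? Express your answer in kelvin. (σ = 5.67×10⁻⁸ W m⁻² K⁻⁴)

T_eq ≈ 849 K

Flux at 0.0885 AU: S = 1360/0.0885² = 1.74×10⁵ W m⁻².
Energy balance: absorbed = emitted ⇒ πR²·S(1−A) = 4πR²·σT_eq⁴, so T_eq⁴ = S(1−A)/(4σ).
T_eq = [1.74×10⁵ × 0.68 / (4 × 5.67×10⁻⁸)]^(1/4) = (5.21×10¹¹)^(1/4) = 849 K.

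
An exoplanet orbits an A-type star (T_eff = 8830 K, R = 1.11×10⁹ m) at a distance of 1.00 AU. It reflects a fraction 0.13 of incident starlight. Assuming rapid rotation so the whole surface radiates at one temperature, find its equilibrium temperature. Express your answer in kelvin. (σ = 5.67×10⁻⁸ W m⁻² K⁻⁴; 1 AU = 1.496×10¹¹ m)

d = 1.00 AU = 1.50×10¹¹ m.
L = 4πR_⋆²σT_⋆⁴ = 4π(1.11×10⁹)² × 5.67×10⁻⁸ × (8830)⁴ = 5.34×10²⁷ W.
S = L/(4πd²) = 1.90×10⁴ W m⁻².
Energy balance: absorbed = emitted ⇒ πR²·S(1−A) = 4πR²·σT_eq⁴, so T_eq⁴ = S(1−A)/(4σ).
T_eq = [1.90×10⁴ × 0.87 / (4 × 5.67×10⁻⁸)]^(1/4) = (7.28×10¹⁰)^(1/4) = 519 K.

T_eq ≈ 519 K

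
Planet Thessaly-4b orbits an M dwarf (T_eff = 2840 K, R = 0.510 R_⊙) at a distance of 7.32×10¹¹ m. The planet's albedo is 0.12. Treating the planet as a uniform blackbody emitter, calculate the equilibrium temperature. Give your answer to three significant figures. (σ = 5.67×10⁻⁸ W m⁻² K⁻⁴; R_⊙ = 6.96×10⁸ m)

T_eq ≈ 42.8 K

R_⋆ = 0.510 × 6.96×10⁸ = 3.55×10⁸ m.
L = 4πR_⋆²σT_⋆⁴ = 4π(3.55×10⁸)² × 5.67×10⁻⁸ × (2840)⁴ = 5.84×10²⁴ W.
S = L/(4πd²) = 0.867 W m⁻².
Energy balance: absorbed = emitted ⇒ πR²·S(1−A) = 4πR²·σT_eq⁴, so T_eq⁴ = S(1−A)/(4σ).
T_eq = [0.867 × 0.88 / (4 × 5.67×10⁻⁸)]^(1/4) = (3.37×10⁶)^(1/4) = 42.8 K.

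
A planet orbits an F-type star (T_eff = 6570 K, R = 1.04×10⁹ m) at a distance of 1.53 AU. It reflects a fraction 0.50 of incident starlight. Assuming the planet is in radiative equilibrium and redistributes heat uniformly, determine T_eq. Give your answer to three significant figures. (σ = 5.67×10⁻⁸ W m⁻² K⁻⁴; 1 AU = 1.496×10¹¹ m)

d = 1.53 AU = 2.29×10¹¹ m.
L = 4πR_⋆²σT_⋆⁴ = 4π(1.04×10⁹)² × 5.67×10⁻⁸ × (6570)⁴ = 1.44×10²⁷ W.
S = L/(4πd²) = 2180 W m⁻².
Energy balance: absorbed = emitted ⇒ πR²·S(1−A) = 4πR²·σT_eq⁴, so T_eq⁴ = S(1−A)/(4σ).
T_eq = [2180 × 0.50 / (4 × 5.67×10⁻⁸)]^(1/4) = (4.81×10⁹)^(1/4) = 263 K.

T_eq ≈ 263 K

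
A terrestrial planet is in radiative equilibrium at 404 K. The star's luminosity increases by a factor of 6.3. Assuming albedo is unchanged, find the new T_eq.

T_eq ≈ 640 K

T_eq ∝ L^(1/4) · d^(−1/2).
T′ = 404 × 6.3^(1/4) = 640 K.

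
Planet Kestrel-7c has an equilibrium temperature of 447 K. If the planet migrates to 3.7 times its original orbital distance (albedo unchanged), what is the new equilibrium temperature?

T_eq ≈ 232 K

T_eq ∝ L^(1/4) · d^(−1/2).
T′ = 447 / 3.7^(1/2) = 232 K.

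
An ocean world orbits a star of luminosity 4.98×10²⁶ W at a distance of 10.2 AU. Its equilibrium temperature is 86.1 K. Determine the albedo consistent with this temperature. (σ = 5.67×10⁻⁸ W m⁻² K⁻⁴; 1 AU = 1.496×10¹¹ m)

d = 10.2 AU = 1.53×10¹² m.
Flux: S = L/(4πd²) = 4.98×10²⁶/(4π×(1.53×10¹²)²) = 17.0 W m⁻².
From T_eq⁴ = S(1−A)/(4σ): 1−A = 4σT_eq⁴/S.
1−A = 4 × 5.67×10⁻⁸ × (86.1)⁴ / 17.0 = 0.732.

A ≈ 0.27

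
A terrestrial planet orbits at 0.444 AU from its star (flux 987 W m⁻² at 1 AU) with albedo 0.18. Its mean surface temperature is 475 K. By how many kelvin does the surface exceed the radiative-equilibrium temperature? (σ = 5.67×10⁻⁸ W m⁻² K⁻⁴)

ΔT ≈ 108.2 K

S = 987/0.444² = 5007 W m⁻².
T_eq = [S(1−A)/(4σ)]^(1/4) = [5007×0.82/(4×5.67×10⁻⁸)]^(1/4) = 366.8 K.
ΔT = T_surf − T_eq = 475 − 366.8.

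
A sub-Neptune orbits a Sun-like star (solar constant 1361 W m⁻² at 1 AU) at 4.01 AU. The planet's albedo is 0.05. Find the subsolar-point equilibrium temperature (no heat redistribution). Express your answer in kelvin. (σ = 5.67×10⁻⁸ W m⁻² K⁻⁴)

Flux at 4.01 AU: S = 1361/4.01² = 84.6 W m⁻².
At the subsolar point the surface absorbs S(1−A) and emits σT⁴ per unit area — no factor of 4, since only the local patch is in balance.
T = [84.6 × 0.95 / 5.67×10⁻⁸]^(1/4) = (1.42×10⁹)^(1/4) = 194 K.

T_ss ≈ 194 K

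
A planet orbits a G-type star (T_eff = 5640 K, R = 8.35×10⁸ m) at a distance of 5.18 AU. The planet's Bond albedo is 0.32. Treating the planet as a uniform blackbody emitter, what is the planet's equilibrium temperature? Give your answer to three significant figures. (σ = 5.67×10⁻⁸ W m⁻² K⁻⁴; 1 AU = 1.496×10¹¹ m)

d = 5.18 AU = 7.75×10¹¹ m.
L = 4πR_⋆²σT_⋆⁴ = 4π(8.35×10⁸)² × 5.67×10⁻⁸ × (5640)⁴ = 5.03×10²⁶ W.
S = L/(4πd²) = 66.6 W m⁻².
Energy balance: absorbed = emitted ⇒ πR²·S(1−A) = 4πR²·σT_eq⁴, so T_eq⁴ = S(1−A)/(4σ).
T_eq = [66.6 × 0.68 / (4 × 5.67×10⁻⁸)]^(1/4) = (2.00×10⁸)^(1/4) = 119 K.

T_eq ≈ 119 K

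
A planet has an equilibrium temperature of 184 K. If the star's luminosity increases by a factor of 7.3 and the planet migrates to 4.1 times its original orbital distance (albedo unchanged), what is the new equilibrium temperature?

T_eq ≈ 149 K

T_eq ∝ L^(1/4) · d^(−1/2).
T′ = 184 × 7.3^(1/4) / 4.1^(1/2) = 149 K.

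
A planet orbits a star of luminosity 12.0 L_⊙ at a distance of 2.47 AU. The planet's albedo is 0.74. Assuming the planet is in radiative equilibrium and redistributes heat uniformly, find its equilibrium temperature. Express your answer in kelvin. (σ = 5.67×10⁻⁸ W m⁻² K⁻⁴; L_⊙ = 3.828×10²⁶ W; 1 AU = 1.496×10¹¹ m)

T_eq ≈ 235 K

d = 2.47 AU = 3.70×10¹¹ m.
L = 12.0 × 3.828×10²⁶ = 4.59×10²⁷ W.
Flux: S = L/(4πd²) = 4.59×10²⁷/(4π×(3.70×10¹¹)²) = 2680 W m⁻².
Energy balance: absorbed = emitted ⇒ πR²·S(1−A) = 4πR²·σT_eq⁴, so T_eq⁴ = S(1−A)/(4σ).
T_eq = [2680 × 0.26 / (4 × 5.67×10⁻⁸)]^(1/4) = (3.07×10⁹)^(1/4) = 235 K.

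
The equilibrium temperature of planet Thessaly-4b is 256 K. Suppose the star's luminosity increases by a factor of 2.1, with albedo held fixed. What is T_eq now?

T_eq ≈ 308 K

T_eq ∝ L^(1/4) · d^(−1/2).
T′ = 256 × 2.1^(1/4) = 308 K.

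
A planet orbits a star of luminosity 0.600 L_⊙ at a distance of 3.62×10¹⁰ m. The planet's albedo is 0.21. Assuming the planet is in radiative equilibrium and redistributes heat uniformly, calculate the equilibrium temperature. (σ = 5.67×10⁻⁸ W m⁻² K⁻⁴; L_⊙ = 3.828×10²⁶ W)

L = 0.600 × 3.828×10²⁶ = 2.30×10²⁶ W.
Flux: S = L/(4πd²) = 2.30×10²⁶/(4π×(3.62×10¹⁰)²) = 1.39×10⁴ W m⁻².
Energy balance: absorbed = emitted ⇒ πR²·S(1−A) = 4πR²·σT_eq⁴, so T_eq⁴ = S(1−A)/(4σ).
T_eq = [1.39×10⁴ × 0.79 / (4 × 5.67×10⁻⁸)]^(1/4) = (4.86×10¹⁰)^(1/4) = 469 K.

T_eq ≈ 469 K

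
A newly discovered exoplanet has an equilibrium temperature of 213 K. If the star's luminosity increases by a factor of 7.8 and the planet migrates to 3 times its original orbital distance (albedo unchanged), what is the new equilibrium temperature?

T_eq ≈ 206 K

T_eq ∝ L^(1/4) · d^(−1/2).
T′ = 213 × 7.8^(1/4) / 3^(1/2) = 206 K.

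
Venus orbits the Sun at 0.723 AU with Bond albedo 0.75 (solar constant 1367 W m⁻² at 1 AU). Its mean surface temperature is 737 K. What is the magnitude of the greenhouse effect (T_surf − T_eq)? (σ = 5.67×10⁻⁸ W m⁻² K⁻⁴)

S = 1367/0.723² = 2615 W m⁻².
T_eq = [S(1−A)/(4σ)]^(1/4) = [2615×0.25/(4×5.67×10⁻⁸)]^(1/4) = 231.7 K.
ΔT = T_surf − T_eq = 737 − 231.7.

ΔT ≈ 505.3 K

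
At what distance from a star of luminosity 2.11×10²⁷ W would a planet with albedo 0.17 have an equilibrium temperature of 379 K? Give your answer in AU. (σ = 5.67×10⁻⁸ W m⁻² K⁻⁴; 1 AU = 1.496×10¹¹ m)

From T_eq⁴ = L(1−A)/(16πσd²): d = √[L(1−A)/(16πσT_eq⁴)].
d = √[2.11×10²⁷ × 0.83 / (16π × 5.67×10⁻⁸ × (379)⁴)] = 1.73×10¹¹ m = 1.15 AU.

d ≈ 1.15 AU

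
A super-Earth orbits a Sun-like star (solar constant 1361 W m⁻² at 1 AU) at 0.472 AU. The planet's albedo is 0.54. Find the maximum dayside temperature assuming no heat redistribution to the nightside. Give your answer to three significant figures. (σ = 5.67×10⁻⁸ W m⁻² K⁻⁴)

Flux at 0.472 AU: S = 1361/0.472² = 6110 W m⁻².
With no redistribution each surface element balances locally: S(1−A) = σT⁴.
T = [6110 × 0.46 / 5.67×10⁻⁸]^(1/4) = (4.96×10¹⁰)^(1/4) = 472 K.

T_ss ≈ 472 K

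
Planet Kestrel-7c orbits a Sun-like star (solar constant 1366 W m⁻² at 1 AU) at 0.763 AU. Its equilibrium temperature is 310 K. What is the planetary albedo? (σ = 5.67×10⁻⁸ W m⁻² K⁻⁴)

A ≈ 0.11

Flux at 0.763 AU: S = 1366/0.763² = 2350 W m⁻².
From T_eq⁴ = S(1−A)/(4σ): 1−A = 4σT_eq⁴/S.
1−A = 4 × 5.67×10⁻⁸ × (310)⁴ / 2350 = 0.893.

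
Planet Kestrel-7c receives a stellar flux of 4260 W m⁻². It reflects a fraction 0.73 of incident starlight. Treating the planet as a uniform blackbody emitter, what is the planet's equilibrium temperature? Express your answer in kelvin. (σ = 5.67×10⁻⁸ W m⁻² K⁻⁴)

Energy balance: absorbed = emitted ⇒ πR²·S(1−A) = 4πR²·σT_eq⁴, so T_eq⁴ = S(1−A)/(4σ).
T_eq = [4260 × 0.27 / (4 × 5.67×10⁻⁸)]^(1/4) = (5.07×10⁹)^(1/4) = 267 K.

T_eq ≈ 267 K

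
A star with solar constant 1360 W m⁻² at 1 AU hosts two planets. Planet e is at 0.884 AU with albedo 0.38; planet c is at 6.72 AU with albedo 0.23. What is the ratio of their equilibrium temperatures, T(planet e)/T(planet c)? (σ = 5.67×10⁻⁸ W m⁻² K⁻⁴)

T_eq = [S₀(1−A)/(4σd²)]^(1/4), so T ∝ (1−A)^(1/4) / √d.
T₁ = [1360×0.62/(4×5.67×10⁻⁸×0.884²)]^(1/4) = 262.63 K.
T₂ = [1360×0.77/(4×5.67×10⁻⁸×6.72²)]^(1/4) = 100.56 K.

T₁/T₂ ≈ 2.612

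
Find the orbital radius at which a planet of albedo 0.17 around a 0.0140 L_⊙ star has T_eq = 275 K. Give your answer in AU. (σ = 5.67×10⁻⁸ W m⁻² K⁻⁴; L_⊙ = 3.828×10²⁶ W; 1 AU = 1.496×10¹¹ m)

d ≈ 0.110 AU

L = 0.0140 × 3.828×10²⁶ = 5.36×10²⁴ W.
From T_eq⁴ = L(1−A)/(16πσd²): d = √[L(1−A)/(16πσT_eq⁴)].
d = √[5.36×10²⁴ × 0.83 / (16π × 5.67×10⁻⁸ × (275)⁴)] = 1.65×10¹⁰ m = 0.110 AU.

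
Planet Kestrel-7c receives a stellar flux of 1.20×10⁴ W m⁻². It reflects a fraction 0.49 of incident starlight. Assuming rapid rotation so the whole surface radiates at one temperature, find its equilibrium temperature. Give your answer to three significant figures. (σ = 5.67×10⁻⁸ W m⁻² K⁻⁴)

Energy balance: absorbed = emitted ⇒ πR²·S(1−A) = 4πR²·σT_eq⁴, so T_eq⁴ = S(1−A)/(4σ).
T_eq = [1.20×10⁴ × 0.51 / (4 × 5.67×10⁻⁸)]^(1/4) = (2.70×10¹⁰)^(1/4) = 405 K.

T_eq ≈ 405 K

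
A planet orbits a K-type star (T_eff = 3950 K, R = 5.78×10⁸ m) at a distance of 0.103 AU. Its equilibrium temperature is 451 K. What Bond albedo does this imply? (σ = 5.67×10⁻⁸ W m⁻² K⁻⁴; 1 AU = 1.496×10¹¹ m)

d = 0.103 AU = 1.54×10¹⁰ m.
L = 4πR_⋆²σT_⋆⁴ = 4π(5.78×10⁸)² × 5.67×10⁻⁸ × (3950)⁴ = 5.79×10²⁵ W.
S = L/(4πd²) = 1.94×10⁴ W m⁻².
From T_eq⁴ = S(1−A)/(4σ): 1−A = 4σT_eq⁴/S.
1−A = 4 × 5.67×10⁻⁸ × (451)⁴ / 1.94×10⁴ = 0.483.

A ≈ 0.52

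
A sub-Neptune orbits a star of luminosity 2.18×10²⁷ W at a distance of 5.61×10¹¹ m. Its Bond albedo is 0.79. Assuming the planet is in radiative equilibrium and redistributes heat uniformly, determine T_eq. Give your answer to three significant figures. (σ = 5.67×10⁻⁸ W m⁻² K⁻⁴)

Flux: S = L/(4πd²) = 2.18×10²⁷/(4π×(5.61×10¹¹)²) = 551 W m⁻².
Energy balance: absorbed = emitted ⇒ πR²·S(1−A) = 4πR²·σT_eq⁴, so T_eq⁴ = S(1−A)/(4σ).
T_eq = [551 × 0.21 / (4 × 5.67×10⁻⁸)]^(1/4) = (5.10×10⁸)^(1/4) = 150 K.

T_eq ≈ 150 K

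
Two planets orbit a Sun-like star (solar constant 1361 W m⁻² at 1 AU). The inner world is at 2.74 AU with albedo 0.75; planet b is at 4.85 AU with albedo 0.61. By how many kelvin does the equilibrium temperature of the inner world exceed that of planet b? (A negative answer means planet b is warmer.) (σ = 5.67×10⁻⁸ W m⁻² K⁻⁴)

ΔT ≈ 19.0 K

T_eq = [S₀(1−A)/(4σd²)]^(1/4), so T ∝ (1−A)^(1/4) / √d.
T₁ = [1361×0.25/(4×5.67×10⁻⁸×2.74²)]^(1/4) = 118.89 K.
T₂ = [1361×0.39/(4×5.67×10⁻⁸×4.85²)]^(1/4) = 99.87 K.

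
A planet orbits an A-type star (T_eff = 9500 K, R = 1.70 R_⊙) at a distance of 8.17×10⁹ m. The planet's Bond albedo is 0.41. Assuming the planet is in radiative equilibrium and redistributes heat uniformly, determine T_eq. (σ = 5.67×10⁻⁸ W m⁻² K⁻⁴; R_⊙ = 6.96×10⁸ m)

T_eq ≈ 2240 K

R_⋆ = 1.70 × 6.96×10⁸ = 1.18×10⁹ m.
L = 4πR_⋆²σT_⋆⁴ = 4π(1.18×10⁹)² × 5.67×10⁻⁸ × (9500)⁴ = 8.12×10²⁷ W.
S = L/(4πd²) = 9.69×10⁶ W m⁻².
Energy balance: absorbed = emitted ⇒ πR²·S(1−A) = 4πR²·σT_eq⁴, so T_eq⁴ = S(1−A)/(4σ).
T_eq = [9.69×10⁶ × 0.59 / (4 × 5.67×10⁻⁸)]^(1/4) = (2.52×10¹³)^(1/4) = 2240 K.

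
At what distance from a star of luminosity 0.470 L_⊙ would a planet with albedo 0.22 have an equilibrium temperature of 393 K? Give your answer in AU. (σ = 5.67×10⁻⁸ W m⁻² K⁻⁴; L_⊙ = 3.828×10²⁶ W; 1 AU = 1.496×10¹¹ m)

L = 0.470 × 3.828×10²⁶ = 1.80×10²⁶ W.
From T_eq⁴ = L(1−A)/(16πσd²): d = √[L(1−A)/(16πσT_eq⁴)].
d = √[1.80×10²⁶ × 0.78 / (16π × 5.67×10⁻⁸ × (393)⁴)] = 4.54×10¹⁰ m = 0.304 AU.

d ≈ 0.304 AU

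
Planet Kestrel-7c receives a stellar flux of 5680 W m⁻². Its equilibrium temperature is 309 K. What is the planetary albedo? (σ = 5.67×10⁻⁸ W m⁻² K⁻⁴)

A ≈ 0.64

From T_eq⁴ = S(1−A)/(4σ): 1−A = 4σT_eq⁴/S.
1−A = 4 × 5.67×10⁻⁸ × (309)⁴ / 5680 = 0.364.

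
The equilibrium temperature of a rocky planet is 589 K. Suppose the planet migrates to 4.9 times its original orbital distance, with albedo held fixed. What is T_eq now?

T_eq ≈ 266 K

T_eq ∝ L^(1/4) · d^(−1/2).
T′ = 589 / 4.9^(1/2) = 266 K.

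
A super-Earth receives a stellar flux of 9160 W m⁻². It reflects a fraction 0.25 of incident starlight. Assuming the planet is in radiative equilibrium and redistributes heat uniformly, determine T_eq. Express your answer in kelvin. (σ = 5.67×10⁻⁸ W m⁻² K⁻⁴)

Energy balance: absorbed = emitted ⇒ πR²·S(1−A) = 4πR²·σT_eq⁴, so T_eq⁴ = S(1−A)/(4σ).
T_eq = [9160 × 0.75 / (4 × 5.67×10⁻⁸)]^(1/4) = (3.03×10¹⁰)^(1/4) = 417 K.

T_eq ≈ 417 K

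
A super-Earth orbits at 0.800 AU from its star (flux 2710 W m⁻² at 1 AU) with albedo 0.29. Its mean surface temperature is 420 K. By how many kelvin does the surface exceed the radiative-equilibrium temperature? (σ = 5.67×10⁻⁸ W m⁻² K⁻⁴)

S = 2710/0.800² = 4234 W m⁻².
T_eq = [S(1−A)/(4σ)]^(1/4) = [4234×0.71/(4×5.67×10⁻⁸)]^(1/4) = 339.3 K.
ΔT = T_surf − T_eq = 420 − 339.3.

ΔT ≈ 80.7 K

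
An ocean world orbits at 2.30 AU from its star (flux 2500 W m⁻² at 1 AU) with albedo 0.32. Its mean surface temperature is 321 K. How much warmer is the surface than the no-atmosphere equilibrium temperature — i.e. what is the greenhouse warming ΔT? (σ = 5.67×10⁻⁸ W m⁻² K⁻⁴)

S = 2500/2.30² = 472.6 W m⁻².
T_eq = [S(1−A)/(4σ)]^(1/4) = [472.6×0.68/(4×5.67×10⁻⁸)]^(1/4) = 194.0 K.
ΔT = T_surf − T_eq = 321 − 194.0.

ΔT ≈ 127.0 K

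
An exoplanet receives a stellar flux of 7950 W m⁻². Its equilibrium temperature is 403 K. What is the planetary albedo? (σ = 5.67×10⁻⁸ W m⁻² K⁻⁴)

From T_eq⁴ = S(1−A)/(4σ): 1−A = 4σT_eq⁴/S.
1−A = 4 × 5.67×10⁻⁸ × (403)⁴ / 7950 = 0.752.

A ≈ 0.25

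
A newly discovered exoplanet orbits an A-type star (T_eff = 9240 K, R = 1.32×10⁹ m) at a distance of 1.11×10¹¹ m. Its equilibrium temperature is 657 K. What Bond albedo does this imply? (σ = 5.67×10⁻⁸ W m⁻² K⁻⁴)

A ≈ 0.28

L = 4πR_⋆²σT_⋆⁴ = 4π(1.32×10⁹)² × 5.67×10⁻⁸ × (9240)⁴ = 9.05×10²⁷ W.
S = L/(4πd²) = 5.84×10⁴ W m⁻².
From T_eq⁴ = S(1−A)/(4σ): 1−A = 4σT_eq⁴/S.
1−A = 4 × 5.67×10⁻⁸ × (657)⁴ / 5.84×10⁴ = 0.723.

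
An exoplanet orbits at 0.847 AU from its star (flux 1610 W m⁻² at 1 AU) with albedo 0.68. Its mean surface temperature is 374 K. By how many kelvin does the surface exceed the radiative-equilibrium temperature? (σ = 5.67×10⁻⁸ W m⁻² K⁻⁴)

ΔT ≈ 136.8 K

S = 1610/0.847² = 2244 W m⁻².
T_eq = [S(1−A)/(4σ)]^(1/4) = [2244×0.32/(4×5.67×10⁻⁸)]^(1/4) = 237.2 K.
ΔT = T_surf − T_eq = 374 − 237.2.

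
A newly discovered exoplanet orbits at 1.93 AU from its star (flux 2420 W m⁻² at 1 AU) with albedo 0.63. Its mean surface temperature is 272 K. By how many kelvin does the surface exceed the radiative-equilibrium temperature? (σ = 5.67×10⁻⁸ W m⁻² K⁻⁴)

S = 2420/1.93² = 649.7 W m⁻².
T_eq = [S(1−A)/(4σ)]^(1/4) = [649.7×0.37/(4×5.67×10⁻⁸)]^(1/4) = 180.4 K.
ΔT = T_surf − T_eq = 272 − 180.4.

ΔT ≈ 91.6 K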